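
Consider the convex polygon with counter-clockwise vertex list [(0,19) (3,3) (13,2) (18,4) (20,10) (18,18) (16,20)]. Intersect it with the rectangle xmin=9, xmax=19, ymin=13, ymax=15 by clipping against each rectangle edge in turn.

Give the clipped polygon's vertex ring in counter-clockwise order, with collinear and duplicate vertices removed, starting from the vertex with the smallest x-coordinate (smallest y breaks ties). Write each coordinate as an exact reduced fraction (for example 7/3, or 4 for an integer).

1. After x ≥ 9: [(9,313/16) (9,12/5) (13,2) (18,4) (20,10) (18,18) (16,20)]
2. After x ≤ 19: [(9,313/16) (9,12/5) (13,2) (18,4) (19,7) (19,14) (18,18) (16,20)]
3. After y ≥ 13: [(9,313/16) (9,13) (19,13) (19,14) (18,18) (16,20)]
4. After y ≤ 15: [(9,15) (9,13) (19,13) (19,14) (75/4,15)]
5. Canonical ring: [(9,13) (19,13) (19,14) (75/4,15) (9,15)]

Clipped polygon: [(9,13) (19,13) (19,14) (75/4,15) (9,15)]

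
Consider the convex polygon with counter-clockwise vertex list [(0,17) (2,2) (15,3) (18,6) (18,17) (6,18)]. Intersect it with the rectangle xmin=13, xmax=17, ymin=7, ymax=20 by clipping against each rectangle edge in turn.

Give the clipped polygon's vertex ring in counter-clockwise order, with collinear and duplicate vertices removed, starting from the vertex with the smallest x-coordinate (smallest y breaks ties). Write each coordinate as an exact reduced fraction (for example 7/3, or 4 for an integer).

1. After x ≥ 13: [(13,37/13) (15,3) (18,6) (18,17) (13,209/12)]
2. After x ≤ 17: [(13,37/13) (15,3) (17,5) (17,205/12) (13,209/12)]
3. After y ≥ 7: [(13,7) (17,7) (17,205/12) (13,209/12)]
4. After y ≤ 20: [(13,7) (17,7) (17,205/12) (13,209/12)]
5. Canonical ring: [(13,7) (17,7) (17,205/12) (13,209/12)]

Clipped polygon: [(13,7) (17,7) (17,205/12) (13,209/12)]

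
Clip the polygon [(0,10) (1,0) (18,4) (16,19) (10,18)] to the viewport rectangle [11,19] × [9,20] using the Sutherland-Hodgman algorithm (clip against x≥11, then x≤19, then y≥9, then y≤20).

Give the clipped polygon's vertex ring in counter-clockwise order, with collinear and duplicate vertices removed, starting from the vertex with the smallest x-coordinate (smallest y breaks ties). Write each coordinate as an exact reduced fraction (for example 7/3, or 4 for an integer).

1. After x ≥ 11: [(11,40/17) (18,4) (16,19) (11,109/6)]
2. After x ≤ 19: [(11,40/17) (18,4) (16,19) (11,109/6)]
3. After y ≥ 9: [(11,9) (52/3,9) (16,19) (11,109/6)]
4. After y ≤ 20: [(11,9) (52/3,9) (16,19) (11,109/6)]
5. Canonical ring: [(11,9) (52/3,9) (16,19) (11,109/6)]

Clipped polygon: [(11,9) (52/3,9) (16,19) (11,109/6)]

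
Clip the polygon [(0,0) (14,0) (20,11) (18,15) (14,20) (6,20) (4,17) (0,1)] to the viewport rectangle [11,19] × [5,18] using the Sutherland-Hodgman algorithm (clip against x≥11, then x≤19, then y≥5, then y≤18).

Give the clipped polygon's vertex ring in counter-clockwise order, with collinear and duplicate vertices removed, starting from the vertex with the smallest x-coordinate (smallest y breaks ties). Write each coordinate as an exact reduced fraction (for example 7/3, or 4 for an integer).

Clipped polygon: [(11,5) (184/11,5) (19,55/6) (19,13) (18,15) (78/5,18) (11,18)]

1. After x ≥ 11: [(11,0) (14,0) (20,11) (18,15) (14,20) (11,20)]
2. After x ≤ 19: [(11,0) (14,0) (19,55/6) (19,13) (18,15) (14,20) (11,20)]
3. After y ≥ 5: [(11,5) (184/11,5) (19,55/6) (19,13) (18,15) (14,20) (11,20)]
4. After y ≤ 18: [(11,18) (11,5) (184/11,5) (19,55/6) (19,13) (18,15) (78/5,18)]
5. Canonical ring: [(11,5) (184/11,5) (19,55/6) (19,13) (18,15) (78/5,18) (11,18)]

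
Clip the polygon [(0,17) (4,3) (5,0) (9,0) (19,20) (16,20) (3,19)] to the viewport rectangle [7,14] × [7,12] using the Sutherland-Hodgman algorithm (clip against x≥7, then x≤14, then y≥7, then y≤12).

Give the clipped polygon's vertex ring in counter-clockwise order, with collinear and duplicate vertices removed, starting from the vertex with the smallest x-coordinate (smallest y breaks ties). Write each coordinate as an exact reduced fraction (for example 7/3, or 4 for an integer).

1. After x ≥ 7: [(7,0) (9,0) (19,20) (16,20) (7,251/13)]
2. After x ≤ 14: [(7,0) (9,0) (14,10) (14,258/13) (7,251/13)]
3. After y ≥ 7: [(7,7) (25/2,7) (14,10) (14,258/13) (7,251/13)]
4. After y ≤ 12: [(7,12) (7,7) (25/2,7) (14,10) (14,12)]
5. Canonical ring: [(7,7) (25/2,7) (14,10) (14,12) (7,12)]

Clipped polygon: [(7,7) (25/2,7) (14,10) (14,12) (7,12)]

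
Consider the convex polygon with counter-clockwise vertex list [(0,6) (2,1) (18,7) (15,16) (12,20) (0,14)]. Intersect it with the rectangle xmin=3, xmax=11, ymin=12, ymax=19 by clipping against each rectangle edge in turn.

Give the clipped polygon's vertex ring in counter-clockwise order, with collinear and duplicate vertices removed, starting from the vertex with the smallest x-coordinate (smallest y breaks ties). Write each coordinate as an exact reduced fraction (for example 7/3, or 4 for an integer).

Clipped polygon: [(3,12) (11,12) (11,19) (10,19) (3,31/2)]

1. After x ≥ 3: [(3,11/8) (18,7) (15,16) (12,20) (3,31/2)]
2. After x ≤ 11: [(3,11/8) (11,35/8) (11,39/2) (3,31/2)]
3. After y ≥ 12: [(3,12) (11,12) (11,39/2) (3,31/2)]
4. After y ≤ 19: [(3,12) (11,12) (11,19) (10,19) (3,31/2)]
5. Canonical ring: [(3,12) (11,12) (11,19) (10,19) (3,31/2)]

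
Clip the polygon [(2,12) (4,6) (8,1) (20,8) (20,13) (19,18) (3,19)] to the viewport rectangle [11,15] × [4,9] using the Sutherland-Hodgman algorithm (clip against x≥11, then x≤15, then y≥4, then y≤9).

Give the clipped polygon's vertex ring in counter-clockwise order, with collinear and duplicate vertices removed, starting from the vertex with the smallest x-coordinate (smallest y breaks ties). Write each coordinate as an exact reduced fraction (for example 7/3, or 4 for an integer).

1. After x ≥ 11: [(11,11/4) (20,8) (20,13) (19,18) (11,37/2)]
2. After x ≤ 15: [(11,11/4) (15,61/12) (15,73/4) (11,37/2)]
3. After y ≥ 4: [(11,4) (92/7,4) (15,61/12) (15,73/4) (11,37/2)]
4. After y ≤ 9: [(11,9) (11,4) (92/7,4) (15,61/12) (15,9)]
5. Canonical ring: [(11,4) (92/7,4) (15,61/12) (15,9) (11,9)]

Clipped polygon: [(11,4) (92/7,4) (15,61/12) (15,9) (11,9)]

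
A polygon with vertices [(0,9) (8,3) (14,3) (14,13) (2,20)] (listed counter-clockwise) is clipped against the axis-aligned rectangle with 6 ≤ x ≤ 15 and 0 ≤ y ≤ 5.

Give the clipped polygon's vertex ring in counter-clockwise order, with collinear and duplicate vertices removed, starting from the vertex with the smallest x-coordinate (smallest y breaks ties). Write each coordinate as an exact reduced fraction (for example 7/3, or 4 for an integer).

1. After x ≥ 6: [(6,9/2) (8,3) (14,3) (14,13) (6,53/3)]
2. After x ≤ 15: [(6,9/2) (8,3) (14,3) (14,13) (6,53/3)]
3. After y ≥ 0: [(6,9/2) (8,3) (14,3) (14,13) (6,53/3)]
4. After y ≤ 5: [(6,5) (6,9/2) (8,3) (14,3) (14,5)]
5. Canonical ring: [(6,9/2) (8,3) (14,3) (14,5) (6,5)]

Clipped polygon: [(6,9/2) (8,3) (14,3) (14,5) (6,5)]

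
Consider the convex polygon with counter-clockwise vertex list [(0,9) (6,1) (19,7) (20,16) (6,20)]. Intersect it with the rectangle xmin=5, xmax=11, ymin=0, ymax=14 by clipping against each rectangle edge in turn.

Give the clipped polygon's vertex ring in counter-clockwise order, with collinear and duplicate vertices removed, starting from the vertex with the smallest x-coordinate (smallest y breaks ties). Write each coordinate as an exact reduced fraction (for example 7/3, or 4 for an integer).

Clipped polygon: [(5,7/3) (6,1) (11,43/13) (11,14) (5,14)]

1. After x ≥ 5: [(5,109/6) (5,7/3) (6,1) (19,7) (20,16) (6,20)]
2. After x ≤ 11: [(5,109/6) (5,7/3) (6,1) (11,43/13) (11,130/7) (6,20)]
3. After y ≥ 0: [(5,109/6) (5,7/3) (6,1) (11,43/13) (11,130/7) (6,20)]
4. After y ≤ 14: [(5,14) (5,7/3) (6,1) (11,43/13) (11,14)]
5. Canonical ring: [(5,7/3) (6,1) (11,43/13) (11,14) (5,14)]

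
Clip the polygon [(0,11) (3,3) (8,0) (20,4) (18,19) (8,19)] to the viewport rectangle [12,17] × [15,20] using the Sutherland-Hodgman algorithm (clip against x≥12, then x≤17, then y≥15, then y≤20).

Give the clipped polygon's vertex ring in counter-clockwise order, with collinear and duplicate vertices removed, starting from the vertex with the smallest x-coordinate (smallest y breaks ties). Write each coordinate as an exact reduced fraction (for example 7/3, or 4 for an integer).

1. After x ≥ 12: [(12,4/3) (20,4) (18,19) (12,19)]
2. After x ≤ 17: [(12,4/3) (17,3) (17,19) (12,19)]
3. After y ≥ 15: [(12,15) (17,15) (17,19) (12,19)]
4. After y ≤ 20: [(12,15) (17,15) (17,19) (12,19)]
5. Canonical ring: [(12,15) (17,15) (17,19) (12,19)]

Clipped polygon: [(12,15) (17,15) (17,19) (12,19)]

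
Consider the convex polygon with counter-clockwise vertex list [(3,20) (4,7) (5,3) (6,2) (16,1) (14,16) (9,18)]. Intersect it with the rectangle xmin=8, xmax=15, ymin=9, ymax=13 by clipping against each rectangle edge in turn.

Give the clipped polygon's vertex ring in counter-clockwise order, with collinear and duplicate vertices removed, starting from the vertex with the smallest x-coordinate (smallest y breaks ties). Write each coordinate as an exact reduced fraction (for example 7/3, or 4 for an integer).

Clipped polygon: [(8,9) (224/15,9) (72/5,13) (8,13)]

1. After x ≥ 8: [(8,55/3) (8,9/5) (16,1) (14,16) (9,18)]
2. After x ≤ 15: [(8,55/3) (8,9/5) (15,11/10) (15,17/2) (14,16) (9,18)]
3. After y ≥ 9: [(8,55/3) (8,9) (224/15,9) (14,16) (9,18)]
4. After y ≤ 13: [(8,13) (8,9) (224/15,9) (72/5,13)]
5. Canonical ring: [(8,9) (224/15,9) (72/5,13) (8,13)]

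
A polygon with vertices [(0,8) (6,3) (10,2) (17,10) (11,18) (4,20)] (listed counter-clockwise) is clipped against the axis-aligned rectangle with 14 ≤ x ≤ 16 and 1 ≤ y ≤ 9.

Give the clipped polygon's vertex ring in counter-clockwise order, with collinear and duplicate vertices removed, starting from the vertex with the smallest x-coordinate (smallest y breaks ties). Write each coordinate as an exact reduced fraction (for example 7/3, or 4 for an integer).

Clipped polygon: [(14,46/7) (16,62/7) (16,9) (14,9)]

1. After x ≥ 14: [(14,46/7) (17,10) (14,14)]
2. After x ≤ 16: [(14,46/7) (16,62/7) (16,34/3) (14,14)]
3. After y ≥ 1: [(14,46/7) (16,62/7) (16,34/3) (14,14)]
4. After y ≤ 9: [(14,9) (14,46/7) (16,62/7) (16,9)]
5. Canonical ring: [(14,46/7) (16,62/7) (16,9) (14,9)]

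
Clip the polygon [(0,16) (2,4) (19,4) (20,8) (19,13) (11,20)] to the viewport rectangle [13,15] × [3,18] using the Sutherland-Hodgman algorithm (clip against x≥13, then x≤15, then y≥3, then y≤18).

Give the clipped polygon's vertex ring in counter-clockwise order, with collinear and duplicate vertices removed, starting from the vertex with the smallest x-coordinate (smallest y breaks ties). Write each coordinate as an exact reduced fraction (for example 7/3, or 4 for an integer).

Clipped polygon: [(13,4) (15,4) (15,33/2) (93/7,18) (13,18)]

1. After x ≥ 13: [(13,4) (19,4) (20,8) (19,13) (13,73/4)]
2. After x ≤ 15: [(13,4) (15,4) (15,33/2) (13,73/4)]
3. After y ≥ 3: [(13,4) (15,4) (15,33/2) (13,73/4)]
4. After y ≤ 18: [(13,18) (13,4) (15,4) (15,33/2) (93/7,18)]
5. Canonical ring: [(13,4) (15,4) (15,33/2) (93/7,18) (13,18)]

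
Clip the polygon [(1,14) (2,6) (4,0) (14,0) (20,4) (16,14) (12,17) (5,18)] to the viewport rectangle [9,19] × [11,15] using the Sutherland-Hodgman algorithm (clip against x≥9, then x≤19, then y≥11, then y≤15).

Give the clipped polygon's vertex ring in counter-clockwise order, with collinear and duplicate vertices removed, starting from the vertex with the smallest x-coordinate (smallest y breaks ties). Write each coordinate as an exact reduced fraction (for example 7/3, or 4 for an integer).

1. After x ≥ 9: [(9,0) (14,0) (20,4) (16,14) (12,17) (9,122/7)]
2. After x ≤ 19: [(9,0) (14,0) (19,10/3) (19,13/2) (16,14) (12,17) (9,122/7)]
3. After y ≥ 11: [(9,11) (86/5,11) (16,14) (12,17) (9,122/7)]
4. After y ≤ 15: [(9,15) (9,11) (86/5,11) (16,14) (44/3,15)]
5. Canonical ring: [(9,11) (86/5,11) (16,14) (44/3,15) (9,15)]

Clipped polygon: [(9,11) (86/5,11) (16,14) (44/3,15) (9,15)]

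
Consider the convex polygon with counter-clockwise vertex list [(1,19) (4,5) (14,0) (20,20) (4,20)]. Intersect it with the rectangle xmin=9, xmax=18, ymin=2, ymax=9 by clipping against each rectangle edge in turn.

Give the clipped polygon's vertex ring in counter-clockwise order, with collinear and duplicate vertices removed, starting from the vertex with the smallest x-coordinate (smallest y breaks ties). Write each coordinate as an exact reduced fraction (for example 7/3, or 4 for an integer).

Clipped polygon: [(9,5/2) (10,2) (73/5,2) (167/10,9) (9,9)]

1. After x ≥ 9: [(9,5/2) (14,0) (20,20) (9,20)]
2. After x ≤ 18: [(9,5/2) (14,0) (18,40/3) (18,20) (9,20)]
3. After y ≥ 2: [(9,5/2) (10,2) (73/5,2) (18,40/3) (18,20) (9,20)]
4. After y ≤ 9: [(9,9) (9,5/2) (10,2) (73/5,2) (167/10,9)]
5. Canonical ring: [(9,5/2) (10,2) (73/5,2) (167/10,9) (9,9)]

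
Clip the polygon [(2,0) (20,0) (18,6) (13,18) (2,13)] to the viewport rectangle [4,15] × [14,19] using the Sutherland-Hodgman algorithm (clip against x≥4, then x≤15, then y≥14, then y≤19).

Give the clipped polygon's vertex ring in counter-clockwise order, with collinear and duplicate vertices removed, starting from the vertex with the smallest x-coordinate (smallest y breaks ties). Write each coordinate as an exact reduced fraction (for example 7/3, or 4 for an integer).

1. After x ≥ 4: [(4,0) (20,0) (18,6) (13,18) (4,153/11)]
2. After x ≤ 15: [(4,0) (15,0) (15,66/5) (13,18) (4,153/11)]
3. After y ≥ 14: [(44/3,14) (13,18) (21/5,14)]
4. After y ≤ 19: [(44/3,14) (13,18) (21/5,14)]
5. Canonical ring: [(21/5,14) (44/3,14) (13,18)]

Clipped polygon: [(21/5,14) (44/3,14) (13,18)]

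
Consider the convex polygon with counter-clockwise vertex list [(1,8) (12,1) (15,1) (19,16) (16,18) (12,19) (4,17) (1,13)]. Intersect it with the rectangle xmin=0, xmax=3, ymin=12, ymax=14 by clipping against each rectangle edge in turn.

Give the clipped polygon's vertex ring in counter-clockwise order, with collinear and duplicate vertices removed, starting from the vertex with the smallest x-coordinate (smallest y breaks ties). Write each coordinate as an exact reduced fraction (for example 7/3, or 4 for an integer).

Clipped polygon: [(1,12) (3,12) (3,14) (7/4,14) (1,13)]

1. After x ≥ 0: [(1,8) (12,1) (15,1) (19,16) (16,18) (12,19) (4,17) (1,13)]
2. After x ≤ 3: [(1,8) (3,74/11) (3,47/3) (1,13)]
3. After y ≥ 12: [(1,12) (3,12) (3,47/3) (1,13)]
4. After y ≤ 14: [(1,12) (3,12) (3,14) (7/4,14) (1,13)]
5. Canonical ring: [(1,12) (3,12) (3,14) (7/4,14) (1,13)]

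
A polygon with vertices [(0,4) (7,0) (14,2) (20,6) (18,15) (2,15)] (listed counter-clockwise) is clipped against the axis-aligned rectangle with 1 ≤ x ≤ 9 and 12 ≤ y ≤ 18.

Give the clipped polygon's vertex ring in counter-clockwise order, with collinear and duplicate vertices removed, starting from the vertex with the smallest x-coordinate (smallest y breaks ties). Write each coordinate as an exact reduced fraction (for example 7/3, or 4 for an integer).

1. After x ≥ 1: [(1,19/2) (1,24/7) (7,0) (14,2) (20,6) (18,15) (2,15)]
2. After x ≤ 9: [(1,19/2) (1,24/7) (7,0) (9,4/7) (9,15) (2,15)]
3. After y ≥ 12: [(16/11,12) (9,12) (9,15) (2,15)]
4. After y ≤ 18: [(16/11,12) (9,12) (9,15) (2,15)]
5. Canonical ring: [(16/11,12) (9,12) (9,15) (2,15)]

Clipped polygon: [(16/11,12) (9,12) (9,15) (2,15)]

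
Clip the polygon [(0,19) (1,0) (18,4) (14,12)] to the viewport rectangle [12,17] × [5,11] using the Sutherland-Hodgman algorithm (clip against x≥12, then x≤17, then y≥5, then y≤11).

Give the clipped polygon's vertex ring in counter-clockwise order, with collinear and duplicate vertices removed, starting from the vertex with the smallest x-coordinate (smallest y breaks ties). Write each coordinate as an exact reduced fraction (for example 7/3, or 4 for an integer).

1. After x ≥ 12: [(12,13) (12,44/17) (18,4) (14,12)]
2. After x ≤ 17: [(12,13) (12,44/17) (17,64/17) (17,6) (14,12)]
3. After y ≥ 5: [(12,13) (12,5) (17,5) (17,6) (14,12)]
4. After y ≤ 11: [(12,11) (12,5) (17,5) (17,6) (29/2,11)]
5. Canonical ring: [(12,5) (17,5) (17,6) (29/2,11) (12,11)]

Clipped polygon: [(12,5) (17,5) (17,6) (29/2,11) (12,11)]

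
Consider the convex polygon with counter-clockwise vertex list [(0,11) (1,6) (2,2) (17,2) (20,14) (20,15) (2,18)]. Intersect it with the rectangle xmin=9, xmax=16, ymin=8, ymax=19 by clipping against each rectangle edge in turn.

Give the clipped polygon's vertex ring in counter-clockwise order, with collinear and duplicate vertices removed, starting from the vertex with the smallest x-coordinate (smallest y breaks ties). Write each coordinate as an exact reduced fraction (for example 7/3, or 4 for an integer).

Clipped polygon: [(9,8) (16,8) (16,47/3) (9,101/6)]

1. After x ≥ 9: [(9,2) (17,2) (20,14) (20,15) (9,101/6)]
2. After x ≤ 16: [(9,2) (16,2) (16,47/3) (9,101/6)]
3. After y ≥ 8: [(9,8) (16,8) (16,47/3) (9,101/6)]
4. After y ≤ 19: [(9,8) (16,8) (16,47/3) (9,101/6)]
5. Canonical ring: [(9,8) (16,8) (16,47/3) (9,101/6)]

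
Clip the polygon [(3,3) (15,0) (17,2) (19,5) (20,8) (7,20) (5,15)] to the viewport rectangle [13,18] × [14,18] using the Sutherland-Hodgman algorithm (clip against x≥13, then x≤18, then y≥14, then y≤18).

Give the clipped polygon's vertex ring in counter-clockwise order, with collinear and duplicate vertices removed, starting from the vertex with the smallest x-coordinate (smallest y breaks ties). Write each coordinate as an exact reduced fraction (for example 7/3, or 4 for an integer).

Clipped polygon: [(13,14) (27/2,14) (13,188/13)]

1. After x ≥ 13: [(13,1/2) (15,0) (17,2) (19,5) (20,8) (13,188/13)]
2. After x ≤ 18: [(13,1/2) (15,0) (17,2) (18,7/2) (18,128/13) (13,188/13)]
3. After y ≥ 14: [(13,14) (27/2,14) (13,188/13)]
4. After y ≤ 18: [(13,14) (27/2,14) (13,188/13)]
5. Canonical ring: [(13,14) (27/2,14) (13,188/13)]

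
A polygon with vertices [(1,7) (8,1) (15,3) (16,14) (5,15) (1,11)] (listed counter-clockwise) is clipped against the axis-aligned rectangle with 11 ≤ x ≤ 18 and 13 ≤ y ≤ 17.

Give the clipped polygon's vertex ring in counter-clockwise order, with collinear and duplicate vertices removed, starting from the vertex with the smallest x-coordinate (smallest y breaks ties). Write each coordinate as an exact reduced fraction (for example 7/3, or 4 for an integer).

1. After x ≥ 11: [(11,13/7) (15,3) (16,14) (11,159/11)]
2. After x ≤ 18: [(11,13/7) (15,3) (16,14) (11,159/11)]
3. After y ≥ 13: [(11,13) (175/11,13) (16,14) (11,159/11)]
4. After y ≤ 17: [(11,13) (175/11,13) (16,14) (11,159/11)]
5. Canonical ring: [(11,13) (175/11,13) (16,14) (11,159/11)]

Clipped polygon: [(11,13) (175/11,13) (16,14) (11,159/11)]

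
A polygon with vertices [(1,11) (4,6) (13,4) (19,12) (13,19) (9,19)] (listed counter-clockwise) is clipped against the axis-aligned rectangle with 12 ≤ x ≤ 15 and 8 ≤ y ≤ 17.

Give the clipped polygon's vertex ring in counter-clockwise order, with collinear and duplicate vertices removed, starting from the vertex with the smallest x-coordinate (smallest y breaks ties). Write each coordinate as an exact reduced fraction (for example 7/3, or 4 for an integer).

1. After x ≥ 12: [(12,38/9) (13,4) (19,12) (13,19) (12,19)]
2. After x ≤ 15: [(12,38/9) (13,4) (15,20/3) (15,50/3) (13,19) (12,19)]
3. After y ≥ 8: [(12,8) (15,8) (15,50/3) (13,19) (12,19)]
4. After y ≤ 17: [(12,17) (12,8) (15,8) (15,50/3) (103/7,17)]
5. Canonical ring: [(12,8) (15,8) (15,50/3) (103/7,17) (12,17)]

Clipped polygon: [(12,8) (15,8) (15,50/3) (103/7,17) (12,17)]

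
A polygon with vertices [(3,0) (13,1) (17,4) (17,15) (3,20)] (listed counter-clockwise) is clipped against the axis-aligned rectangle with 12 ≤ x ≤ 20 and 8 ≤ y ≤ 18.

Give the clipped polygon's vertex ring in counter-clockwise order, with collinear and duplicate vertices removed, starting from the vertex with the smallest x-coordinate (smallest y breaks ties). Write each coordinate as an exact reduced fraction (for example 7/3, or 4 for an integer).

Clipped polygon: [(12,8) (17,8) (17,15) (12,235/14)]

1. After x ≥ 12: [(12,9/10) (13,1) (17,4) (17,15) (12,235/14)]
2. After x ≤ 20: [(12,9/10) (13,1) (17,4) (17,15) (12,235/14)]
3. After y ≥ 8: [(12,8) (17,8) (17,15) (12,235/14)]
4. After y ≤ 18: [(12,8) (17,8) (17,15) (12,235/14)]
5. Canonical ring: [(12,8) (17,8) (17,15) (12,235/14)]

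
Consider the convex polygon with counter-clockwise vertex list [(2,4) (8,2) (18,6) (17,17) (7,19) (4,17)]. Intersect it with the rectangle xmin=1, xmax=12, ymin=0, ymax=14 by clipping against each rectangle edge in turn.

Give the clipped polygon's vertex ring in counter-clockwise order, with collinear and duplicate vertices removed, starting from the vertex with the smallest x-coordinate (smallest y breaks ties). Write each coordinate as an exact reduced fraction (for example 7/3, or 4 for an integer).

Clipped polygon: [(2,4) (8,2) (12,18/5) (12,14) (46/13,14)]

1. After x ≥ 1: [(2,4) (8,2) (18,6) (17,17) (7,19) (4,17)]
2. After x ≤ 12: [(2,4) (8,2) (12,18/5) (12,18) (7,19) (4,17)]
3. After y ≥ 0: [(2,4) (8,2) (12,18/5) (12,18) (7,19) (4,17)]
4. After y ≤ 14: [(46/13,14) (2,4) (8,2) (12,18/5) (12,14)]
5. Canonical ring: [(2,4) (8,2) (12,18/5) (12,14) (46/13,14)]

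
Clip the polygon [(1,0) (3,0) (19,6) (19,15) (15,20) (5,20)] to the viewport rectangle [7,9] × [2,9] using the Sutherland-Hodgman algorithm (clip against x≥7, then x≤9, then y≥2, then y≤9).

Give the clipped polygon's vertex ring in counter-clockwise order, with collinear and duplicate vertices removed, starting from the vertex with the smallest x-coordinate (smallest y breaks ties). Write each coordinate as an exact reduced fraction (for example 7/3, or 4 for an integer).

Clipped polygon: [(7,2) (25/3,2) (9,9/4) (9,9) (7,9)]

1. After x ≥ 7: [(7,3/2) (19,6) (19,15) (15,20) (7,20)]
2. After x ≤ 9: [(7,3/2) (9,9/4) (9,20) (7,20)]
3. After y ≥ 2: [(7,2) (25/3,2) (9,9/4) (9,20) (7,20)]
4. After y ≤ 9: [(7,9) (7,2) (25/3,2) (9,9/4) (9,9)]
5. Canonical ring: [(7,2) (25/3,2) (9,9/4) (9,9) (7,9)]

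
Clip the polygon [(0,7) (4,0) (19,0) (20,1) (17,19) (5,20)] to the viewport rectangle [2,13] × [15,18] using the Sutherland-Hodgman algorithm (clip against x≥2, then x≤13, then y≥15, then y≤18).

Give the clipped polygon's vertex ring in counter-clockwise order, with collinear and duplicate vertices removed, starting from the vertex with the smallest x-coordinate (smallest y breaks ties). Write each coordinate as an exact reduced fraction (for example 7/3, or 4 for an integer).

1. After x ≥ 2: [(2,61/5) (2,7/2) (4,0) (19,0) (20,1) (17,19) (5,20)]
2. After x ≤ 13: [(2,61/5) (2,7/2) (4,0) (13,0) (13,58/3) (5,20)]
3. After y ≥ 15: [(40/13,15) (13,15) (13,58/3) (5,20)]
4. After y ≤ 18: [(55/13,18) (40/13,15) (13,15) (13,18)]
5. Canonical ring: [(40/13,15) (13,15) (13,18) (55/13,18)]

Clipped polygon: [(40/13,15) (13,15) (13,18) (55/13,18)]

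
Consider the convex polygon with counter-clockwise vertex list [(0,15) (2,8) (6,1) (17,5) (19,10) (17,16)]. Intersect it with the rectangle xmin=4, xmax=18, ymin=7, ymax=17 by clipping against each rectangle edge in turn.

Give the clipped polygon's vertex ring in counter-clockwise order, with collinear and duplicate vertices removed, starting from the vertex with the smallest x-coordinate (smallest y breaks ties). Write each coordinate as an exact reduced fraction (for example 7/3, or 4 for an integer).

Clipped polygon: [(4,7) (89/5,7) (18,15/2) (18,13) (17,16) (4,259/17)]

1. After x ≥ 4: [(4,259/17) (4,9/2) (6,1) (17,5) (19,10) (17,16)]
2. After x ≤ 18: [(4,259/17) (4,9/2) (6,1) (17,5) (18,15/2) (18,13) (17,16)]
3. After y ≥ 7: [(4,259/17) (4,7) (89/5,7) (18,15/2) (18,13) (17,16)]
4. After y ≤ 17: [(4,259/17) (4,7) (89/5,7) (18,15/2) (18,13) (17,16)]
5. Canonical ring: [(4,7) (89/5,7) (18,15/2) (18,13) (17,16) (4,259/17)]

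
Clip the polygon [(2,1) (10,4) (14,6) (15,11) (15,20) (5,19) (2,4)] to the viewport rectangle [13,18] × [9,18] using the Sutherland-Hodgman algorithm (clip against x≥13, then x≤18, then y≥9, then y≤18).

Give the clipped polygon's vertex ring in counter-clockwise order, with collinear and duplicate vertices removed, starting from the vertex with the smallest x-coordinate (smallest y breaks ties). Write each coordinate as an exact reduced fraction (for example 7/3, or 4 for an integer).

1. After x ≥ 13: [(13,11/2) (14,6) (15,11) (15,20) (13,99/5)]
2. After x ≤ 18: [(13,11/2) (14,6) (15,11) (15,20) (13,99/5)]
3. After y ≥ 9: [(13,9) (73/5,9) (15,11) (15,20) (13,99/5)]
4. After y ≤ 18: [(13,18) (13,9) (73/5,9) (15,11) (15,18)]
5. Canonical ring: [(13,9) (73/5,9) (15,11) (15,18) (13,18)]

Clipped polygon: [(13,9) (73/5,9) (15,11) (15,18) (13,18)]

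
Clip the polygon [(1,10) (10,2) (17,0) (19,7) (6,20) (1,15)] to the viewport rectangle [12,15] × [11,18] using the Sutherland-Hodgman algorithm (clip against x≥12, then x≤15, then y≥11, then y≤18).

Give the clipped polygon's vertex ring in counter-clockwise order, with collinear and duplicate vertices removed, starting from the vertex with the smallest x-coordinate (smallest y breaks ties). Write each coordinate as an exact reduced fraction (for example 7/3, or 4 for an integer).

1. After x ≥ 12: [(12,10/7) (17,0) (19,7) (12,14)]
2. After x ≤ 15: [(12,10/7) (15,4/7) (15,11) (12,14)]
3. After y ≥ 11: [(12,11) (15,11) (15,11) (12,14)]
4. After y ≤ 18: [(12,11) (15,11) (15,11) (12,14)]
5. Canonical ring: [(12,11) (15,11) (12,14)]

Clipped polygon: [(12,11) (15,11) (12,14)]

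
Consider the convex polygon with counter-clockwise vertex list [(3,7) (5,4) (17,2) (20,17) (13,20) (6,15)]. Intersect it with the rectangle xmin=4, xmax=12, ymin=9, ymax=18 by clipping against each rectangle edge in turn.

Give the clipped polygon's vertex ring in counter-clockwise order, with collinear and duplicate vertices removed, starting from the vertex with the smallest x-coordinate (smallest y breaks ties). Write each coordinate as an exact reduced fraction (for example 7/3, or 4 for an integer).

1. After x ≥ 4: [(4,29/3) (4,11/2) (5,4) (17,2) (20,17) (13,20) (6,15)]
2. After x ≤ 12: [(4,29/3) (4,11/2) (5,4) (12,17/6) (12,135/7) (6,15)]
3. After y ≥ 9: [(4,29/3) (4,9) (12,9) (12,135/7) (6,15)]
4. After y ≤ 18: [(4,29/3) (4,9) (12,9) (12,18) (51/5,18) (6,15)]
5. Canonical ring: [(4,9) (12,9) (12,18) (51/5,18) (6,15) (4,29/3)]

Clipped polygon: [(4,9) (12,9) (12,18) (51/5,18) (6,15) (4,29/3)]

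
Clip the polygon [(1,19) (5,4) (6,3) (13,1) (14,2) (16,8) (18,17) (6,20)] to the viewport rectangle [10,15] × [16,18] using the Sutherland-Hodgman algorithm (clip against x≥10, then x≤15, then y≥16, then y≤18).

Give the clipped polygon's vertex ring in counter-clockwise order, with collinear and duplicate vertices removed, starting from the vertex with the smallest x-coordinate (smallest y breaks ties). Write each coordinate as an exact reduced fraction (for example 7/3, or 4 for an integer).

1. After x ≥ 10: [(10,13/7) (13,1) (14,2) (16,8) (18,17) (10,19)]
2. After x ≤ 15: [(10,13/7) (13,1) (14,2) (15,5) (15,71/4) (10,19)]
3. After y ≥ 16: [(10,16) (15,16) (15,71/4) (10,19)]
4. After y ≤ 18: [(10,18) (10,16) (15,16) (15,71/4) (14,18)]
5. Canonical ring: [(10,16) (15,16) (15,71/4) (14,18) (10,18)]

Clipped polygon: [(10,16) (15,16) (15,71/4) (14,18) (10,18)]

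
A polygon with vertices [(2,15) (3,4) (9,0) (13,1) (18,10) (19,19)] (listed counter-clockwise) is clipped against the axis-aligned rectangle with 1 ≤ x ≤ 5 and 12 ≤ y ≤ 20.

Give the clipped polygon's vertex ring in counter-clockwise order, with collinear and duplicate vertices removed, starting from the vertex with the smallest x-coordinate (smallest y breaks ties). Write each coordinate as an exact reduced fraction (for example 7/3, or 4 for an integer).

Clipped polygon: [(2,15) (25/11,12) (5,12) (5,267/17)]

1. After x ≥ 1: [(2,15) (3,4) (9,0) (13,1) (18,10) (19,19)]
2. After x ≤ 5: [(5,267/17) (2,15) (3,4) (5,8/3)]
3. After y ≥ 12: [(5,12) (5,267/17) (2,15) (25/11,12)]
4. After y ≤ 20: [(5,12) (5,267/17) (2,15) (25/11,12)]
5. Canonical ring: [(2,15) (25/11,12) (5,12) (5,267/17)]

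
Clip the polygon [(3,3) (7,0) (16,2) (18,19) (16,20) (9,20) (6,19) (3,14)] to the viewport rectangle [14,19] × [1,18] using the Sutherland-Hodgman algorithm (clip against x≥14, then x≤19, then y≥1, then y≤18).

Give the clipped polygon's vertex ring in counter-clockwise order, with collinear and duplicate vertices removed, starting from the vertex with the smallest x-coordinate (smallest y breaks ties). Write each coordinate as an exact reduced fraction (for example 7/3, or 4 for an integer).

1. After x ≥ 14: [(14,14/9) (16,2) (18,19) (16,20) (14,20)]
2. After x ≤ 19: [(14,14/9) (16,2) (18,19) (16,20) (14,20)]
3. After y ≥ 1: [(14,14/9) (16,2) (18,19) (16,20) (14,20)]
4. After y ≤ 18: [(14,18) (14,14/9) (16,2) (304/17,18)]
5. Canonical ring: [(14,14/9) (16,2) (304/17,18) (14,18)]

Clipped polygon: [(14,14/9) (16,2) (304/17,18) (14,18)]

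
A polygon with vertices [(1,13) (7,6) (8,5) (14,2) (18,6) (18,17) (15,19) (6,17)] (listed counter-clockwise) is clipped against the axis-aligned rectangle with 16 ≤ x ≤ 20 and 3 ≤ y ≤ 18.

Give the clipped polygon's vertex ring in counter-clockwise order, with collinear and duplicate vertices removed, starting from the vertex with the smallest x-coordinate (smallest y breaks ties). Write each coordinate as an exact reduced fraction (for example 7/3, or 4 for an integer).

Clipped polygon: [(16,4) (18,6) (18,17) (33/2,18) (16,18)]

1. After x ≥ 16: [(16,4) (18,6) (18,17) (16,55/3)]
2. After x ≤ 20: [(16,4) (18,6) (18,17) (16,55/3)]
3. After y ≥ 3: [(16,4) (18,6) (18,17) (16,55/3)]
4. After y ≤ 18: [(16,18) (16,4) (18,6) (18,17) (33/2,18)]
5. Canonical ring: [(16,4) (18,6) (18,17) (33/2,18) (16,18)]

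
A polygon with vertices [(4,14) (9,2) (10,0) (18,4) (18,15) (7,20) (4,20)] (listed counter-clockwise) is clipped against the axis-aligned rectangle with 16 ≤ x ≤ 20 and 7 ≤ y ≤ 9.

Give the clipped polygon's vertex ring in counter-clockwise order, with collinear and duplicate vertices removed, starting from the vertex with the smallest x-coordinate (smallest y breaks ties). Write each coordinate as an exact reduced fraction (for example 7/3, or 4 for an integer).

Clipped polygon: [(16,7) (18,7) (18,9) (16,9)]

1. After x ≥ 16: [(16,3) (18,4) (18,15) (16,175/11)]
2. After x ≤ 20: [(16,3) (18,4) (18,15) (16,175/11)]
3. After y ≥ 7: [(16,7) (18,7) (18,15) (16,175/11)]
4. After y ≤ 9: [(16,9) (16,7) (18,7) (18,9)]
5. Canonical ring: [(16,7) (18,7) (18,9) (16,9)]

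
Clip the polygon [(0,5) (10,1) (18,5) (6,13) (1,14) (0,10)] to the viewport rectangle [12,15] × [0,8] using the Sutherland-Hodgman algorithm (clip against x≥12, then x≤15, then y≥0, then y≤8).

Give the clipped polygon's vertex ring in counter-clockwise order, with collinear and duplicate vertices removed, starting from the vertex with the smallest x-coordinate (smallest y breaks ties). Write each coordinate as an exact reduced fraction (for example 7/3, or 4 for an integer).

Clipped polygon: [(12,2) (15,7/2) (15,7) (27/2,8) (12,8)]

1. After x ≥ 12: [(12,2) (18,5) (12,9)]
2. After x ≤ 15: [(12,2) (15,7/2) (15,7) (12,9)]
3. After y ≥ 0: [(12,2) (15,7/2) (15,7) (12,9)]
4. After y ≤ 8: [(12,8) (12,2) (15,7/2) (15,7) (27/2,8)]
5. Canonical ring: [(12,2) (15,7/2) (15,7) (27/2,8) (12,8)]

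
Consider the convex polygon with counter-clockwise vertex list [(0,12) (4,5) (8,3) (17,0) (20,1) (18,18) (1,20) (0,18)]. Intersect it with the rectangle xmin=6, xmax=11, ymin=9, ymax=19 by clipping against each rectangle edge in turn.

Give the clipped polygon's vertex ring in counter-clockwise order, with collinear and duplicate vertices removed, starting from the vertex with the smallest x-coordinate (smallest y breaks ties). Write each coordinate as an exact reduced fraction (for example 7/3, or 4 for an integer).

1. After x ≥ 6: [(6,4) (8,3) (17,0) (20,1) (18,18) (6,330/17)]
2. After x ≤ 11: [(6,4) (8,3) (11,2) (11,320/17) (6,330/17)]
3. After y ≥ 9: [(6,9) (11,9) (11,320/17) (6,330/17)]
4. After y ≤ 19: [(6,19) (6,9) (11,9) (11,320/17) (19/2,19)]
5. Canonical ring: [(6,9) (11,9) (11,320/17) (19/2,19) (6,19)]

Clipped polygon: [(6,9) (11,9) (11,320/17) (19/2,19) (6,19)]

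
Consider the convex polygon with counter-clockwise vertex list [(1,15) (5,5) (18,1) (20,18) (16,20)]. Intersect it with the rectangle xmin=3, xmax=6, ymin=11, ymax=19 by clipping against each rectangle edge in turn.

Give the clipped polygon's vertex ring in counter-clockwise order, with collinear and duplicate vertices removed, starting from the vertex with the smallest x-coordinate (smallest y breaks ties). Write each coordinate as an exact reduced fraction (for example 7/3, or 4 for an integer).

1. After x ≥ 3: [(3,47/3) (3,10) (5,5) (18,1) (20,18) (16,20)]
2. After x ≤ 6: [(6,50/3) (3,47/3) (3,10) (5,5) (6,61/13)]
3. After y ≥ 11: [(6,11) (6,50/3) (3,47/3) (3,11)]
4. After y ≤ 19: [(6,11) (6,50/3) (3,47/3) (3,11)]
5. Canonical ring: [(3,11) (6,11) (6,50/3) (3,47/3)]

Clipped polygon: [(3,11) (6,11) (6,50/3) (3,47/3)]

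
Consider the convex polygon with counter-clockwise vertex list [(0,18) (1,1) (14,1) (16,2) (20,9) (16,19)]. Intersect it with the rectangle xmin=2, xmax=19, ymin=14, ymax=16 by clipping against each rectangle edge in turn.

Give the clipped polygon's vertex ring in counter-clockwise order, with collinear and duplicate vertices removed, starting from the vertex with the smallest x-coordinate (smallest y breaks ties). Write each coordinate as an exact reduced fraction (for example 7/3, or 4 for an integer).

Clipped polygon: [(2,14) (18,14) (86/5,16) (2,16)]

1. After x ≥ 2: [(2,145/8) (2,1) (14,1) (16,2) (20,9) (16,19)]
2. After x ≤ 19: [(2,145/8) (2,1) (14,1) (16,2) (19,29/4) (19,23/2) (16,19)]
3. After y ≥ 14: [(2,145/8) (2,14) (18,14) (16,19)]
4. After y ≤ 16: [(2,16) (2,14) (18,14) (86/5,16)]
5. Canonical ring: [(2,14) (18,14) (86/5,16) (2,16)]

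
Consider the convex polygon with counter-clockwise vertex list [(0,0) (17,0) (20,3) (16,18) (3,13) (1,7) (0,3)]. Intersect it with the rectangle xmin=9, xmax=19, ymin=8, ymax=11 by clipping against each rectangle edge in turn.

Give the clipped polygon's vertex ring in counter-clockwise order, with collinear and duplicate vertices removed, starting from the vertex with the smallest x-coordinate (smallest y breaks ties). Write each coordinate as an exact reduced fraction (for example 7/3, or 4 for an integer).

1. After x ≥ 9: [(9,0) (17,0) (20,3) (16,18) (9,199/13)]
2. After x ≤ 19: [(9,0) (17,0) (19,2) (19,27/4) (16,18) (9,199/13)]
3. After y ≥ 8: [(9,8) (56/3,8) (16,18) (9,199/13)]
4. After y ≤ 11: [(9,11) (9,8) (56/3,8) (268/15,11)]
5. Canonical ring: [(9,8) (56/3,8) (268/15,11) (9,11)]

Clipped polygon: [(9,8) (56/3,8) (268/15,11) (9,11)]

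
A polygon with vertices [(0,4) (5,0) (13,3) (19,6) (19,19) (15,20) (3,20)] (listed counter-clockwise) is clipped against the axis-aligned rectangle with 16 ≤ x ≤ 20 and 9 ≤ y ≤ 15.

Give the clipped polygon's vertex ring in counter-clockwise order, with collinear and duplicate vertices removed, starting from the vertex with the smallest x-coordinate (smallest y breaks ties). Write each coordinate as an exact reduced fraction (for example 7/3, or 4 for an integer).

Clipped polygon: [(16,9) (19,9) (19,15) (16,15)]

1. After x ≥ 16: [(16,9/2) (19,6) (19,19) (16,79/4)]
2. After x ≤ 20: [(16,9/2) (19,6) (19,19) (16,79/4)]
3. After y ≥ 9: [(16,9) (19,9) (19,19) (16,79/4)]
4. After y ≤ 15: [(16,15) (16,9) (19,9) (19,15)]
5. Canonical ring: [(16,9) (19,9) (19,15) (16,15)]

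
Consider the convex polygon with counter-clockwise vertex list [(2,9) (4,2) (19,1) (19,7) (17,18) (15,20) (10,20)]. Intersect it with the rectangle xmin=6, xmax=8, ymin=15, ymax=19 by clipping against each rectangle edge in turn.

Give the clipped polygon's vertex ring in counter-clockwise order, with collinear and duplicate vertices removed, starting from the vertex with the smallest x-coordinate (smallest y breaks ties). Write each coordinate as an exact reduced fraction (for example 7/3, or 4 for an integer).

1. After x ≥ 6: [(6,29/2) (6,28/15) (19,1) (19,7) (17,18) (15,20) (10,20)]
2. After x ≤ 8: [(8,69/4) (6,29/2) (6,28/15) (8,26/15)]
3. After y ≥ 15: [(8,15) (8,69/4) (70/11,15)]
4. After y ≤ 19: [(8,15) (8,69/4) (70/11,15)]
5. Canonical ring: [(70/11,15) (8,15) (8,69/4)]

Clipped polygon: [(70/11,15) (8,15) (8,69/4)]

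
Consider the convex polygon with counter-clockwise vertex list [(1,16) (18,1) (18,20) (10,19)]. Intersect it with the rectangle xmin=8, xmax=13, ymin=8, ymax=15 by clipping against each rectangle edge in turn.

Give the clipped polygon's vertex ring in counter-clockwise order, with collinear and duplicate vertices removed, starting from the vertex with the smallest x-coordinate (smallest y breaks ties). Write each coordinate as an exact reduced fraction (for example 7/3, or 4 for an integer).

1. After x ≥ 8: [(8,55/3) (8,167/17) (18,1) (18,20) (10,19)]
2. After x ≤ 13: [(8,55/3) (8,167/17) (13,92/17) (13,155/8) (10,19)]
3. After y ≥ 8: [(8,55/3) (8,167/17) (151/15,8) (13,8) (13,155/8) (10,19)]
4. After y ≤ 15: [(8,15) (8,167/17) (151/15,8) (13,8) (13,15)]
5. Canonical ring: [(8,167/17) (151/15,8) (13,8) (13,15) (8,15)]

Clipped polygon: [(8,167/17) (151/15,8) (13,8) (13,15) (8,15)]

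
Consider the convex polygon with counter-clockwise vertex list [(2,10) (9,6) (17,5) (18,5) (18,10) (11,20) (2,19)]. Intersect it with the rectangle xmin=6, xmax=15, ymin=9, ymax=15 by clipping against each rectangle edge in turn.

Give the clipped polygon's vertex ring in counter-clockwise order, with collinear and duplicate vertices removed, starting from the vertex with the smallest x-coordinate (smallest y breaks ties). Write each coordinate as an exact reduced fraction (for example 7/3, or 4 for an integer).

1. After x ≥ 6: [(6,54/7) (9,6) (17,5) (18,5) (18,10) (11,20) (6,175/9)]
2. After x ≤ 15: [(6,54/7) (9,6) (15,21/4) (15,100/7) (11,20) (6,175/9)]
3. After y ≥ 9: [(6,9) (15,9) (15,100/7) (11,20) (6,175/9)]
4. After y ≤ 15: [(6,15) (6,9) (15,9) (15,100/7) (29/2,15)]
5. Canonical ring: [(6,9) (15,9) (15,100/7) (29/2,15) (6,15)]

Clipped polygon: [(6,9) (15,9) (15,100/7) (29/2,15) (6,15)]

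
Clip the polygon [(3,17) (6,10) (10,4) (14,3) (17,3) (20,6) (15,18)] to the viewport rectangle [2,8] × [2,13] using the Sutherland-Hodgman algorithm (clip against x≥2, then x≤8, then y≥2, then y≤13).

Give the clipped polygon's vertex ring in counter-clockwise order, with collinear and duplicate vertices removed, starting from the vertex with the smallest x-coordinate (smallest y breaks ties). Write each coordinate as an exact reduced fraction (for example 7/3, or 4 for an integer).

Clipped polygon: [(33/7,13) (6,10) (8,7) (8,13)]

1. After x ≥ 2: [(3,17) (6,10) (10,4) (14,3) (17,3) (20,6) (15,18)]
2. After x ≤ 8: [(8,209/12) (3,17) (6,10) (8,7)]
3. After y ≥ 2: [(8,209/12) (3,17) (6,10) (8,7)]
4. After y ≤ 13: [(8,13) (33/7,13) (6,10) (8,7)]
5. Canonical ring: [(33/7,13) (6,10) (8,7) (8,13)]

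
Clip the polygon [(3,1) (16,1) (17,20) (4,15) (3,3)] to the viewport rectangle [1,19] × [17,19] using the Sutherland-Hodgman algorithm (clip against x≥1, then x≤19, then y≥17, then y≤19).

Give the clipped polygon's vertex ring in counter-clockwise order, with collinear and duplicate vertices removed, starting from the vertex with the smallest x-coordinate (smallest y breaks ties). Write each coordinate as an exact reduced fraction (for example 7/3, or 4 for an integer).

Clipped polygon: [(46/5,17) (320/19,17) (322/19,19) (72/5,19)]

1. After x ≥ 1: [(3,1) (16,1) (17,20) (4,15) (3,3)]
2. After x ≤ 19: [(3,1) (16,1) (17,20) (4,15) (3,3)]
3. After y ≥ 17: [(320/19,17) (17,20) (46/5,17)]
4. After y ≤ 19: [(320/19,17) (322/19,19) (72/5,19) (46/5,17)]
5. Canonical ring: [(46/5,17) (320/19,17) (322/19,19) (72/5,19)]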